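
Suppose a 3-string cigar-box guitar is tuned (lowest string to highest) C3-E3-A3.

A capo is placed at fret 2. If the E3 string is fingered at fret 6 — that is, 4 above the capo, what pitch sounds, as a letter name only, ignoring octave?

The capo raises the open E3 by 2 semitones to Gb3; fretting 4 more gives E3 + 2 + 4 = E3 + 6 semitones, landing on Bb.

Bb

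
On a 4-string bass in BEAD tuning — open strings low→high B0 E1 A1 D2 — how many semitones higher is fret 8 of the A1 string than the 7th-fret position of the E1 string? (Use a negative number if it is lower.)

6 semitones

A1 at fret 8 → F2 (MIDI 41); E1 at fret 7 → B1 (MIDI 35).
41 − 35 = 6, so the two pitches are 6 semitones apart.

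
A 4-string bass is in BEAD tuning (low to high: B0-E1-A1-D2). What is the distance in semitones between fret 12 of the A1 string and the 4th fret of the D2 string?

A1 at fret 12 → A2 (MIDI 45); D2 at fret 4 → F#2 (MIDI 42).
45 − 42 = 3, so the two pitches are 3 semitones apart, with A2 the higher.

3 semitones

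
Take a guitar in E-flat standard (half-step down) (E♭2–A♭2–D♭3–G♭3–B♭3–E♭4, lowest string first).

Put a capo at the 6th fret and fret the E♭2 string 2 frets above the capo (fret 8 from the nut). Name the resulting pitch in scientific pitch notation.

The capo raises the open E♭2 by 6 semitones to A2; fretting 2 more gives E♭2 + 6 + 2 = E♭2 + 8 semitones = B2.

B2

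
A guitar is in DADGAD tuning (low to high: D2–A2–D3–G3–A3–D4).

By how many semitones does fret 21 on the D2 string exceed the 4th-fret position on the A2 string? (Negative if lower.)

D2 at fret 21 → B3 (MIDI 59); A2 at fret 4 → C#3 (MIDI 49).
59 − 49 = 10, so the two pitches are 10 semitones apart.

10 semitones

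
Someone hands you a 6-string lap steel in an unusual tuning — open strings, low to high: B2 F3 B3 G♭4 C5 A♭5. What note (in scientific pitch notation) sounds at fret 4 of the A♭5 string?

C6

Each fret is one semitone, so A♭5 + 4 = C6.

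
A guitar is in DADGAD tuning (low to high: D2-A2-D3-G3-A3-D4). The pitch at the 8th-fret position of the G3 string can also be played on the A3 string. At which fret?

6

G3 at fret 8 is G3 + 8 semitones = D#4.
The open A3 string is 2 semitones above the open G3, so the same pitch on the A3 string lies at fret 8 − 2 = 6.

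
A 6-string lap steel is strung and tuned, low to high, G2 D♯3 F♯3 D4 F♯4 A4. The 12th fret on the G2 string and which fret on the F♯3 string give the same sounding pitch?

Fret 12 on G2 is MIDI 43 + 12 = 55 (G3). On the F♯3 string (open MIDI 54), that pitch is 55 − 54 = fret 1.

1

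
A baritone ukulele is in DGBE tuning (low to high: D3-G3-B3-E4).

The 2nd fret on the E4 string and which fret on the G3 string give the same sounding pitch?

11

E4 at fret 2 is E4 + 2 semitones = F♯4.
The open G3 string is 9 semitones below the open E4, so the same pitch on the G3 string lies at fret 2 + 9 = 11.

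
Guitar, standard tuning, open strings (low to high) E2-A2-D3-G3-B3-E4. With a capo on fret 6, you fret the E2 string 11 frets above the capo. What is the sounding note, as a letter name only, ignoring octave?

A

The capo raises the open E2 by 6 semitones to A#2; fretting 11 more gives E2 + 6 + 11 = E2 + 17 semitones, landing on A.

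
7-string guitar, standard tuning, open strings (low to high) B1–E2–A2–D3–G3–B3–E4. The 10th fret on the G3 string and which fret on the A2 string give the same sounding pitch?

Fret 10 on G3 is MIDI 55 + 10 = 65 (F4). On the A2 string (open MIDI 45), that pitch is 65 − 45 = fret 20.

20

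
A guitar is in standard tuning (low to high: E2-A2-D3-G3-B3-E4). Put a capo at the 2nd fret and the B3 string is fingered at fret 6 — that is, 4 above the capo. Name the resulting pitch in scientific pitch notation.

F4

The capo raises the open B3 by 2 semitones to C♯4; fretting 4 more gives B3 + 2 + 4 = B3 + 6 semitones = F4.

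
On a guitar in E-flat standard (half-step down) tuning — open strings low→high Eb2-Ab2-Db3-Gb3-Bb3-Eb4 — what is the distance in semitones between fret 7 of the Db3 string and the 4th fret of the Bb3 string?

6 semitones

Db3 at fret 7 → Ab3 (MIDI 56); Bb3 at fret 4 → D4 (MIDI 62).
56 − 62 = -6, so the two pitches are 6 semitones apart, with D4 the higher.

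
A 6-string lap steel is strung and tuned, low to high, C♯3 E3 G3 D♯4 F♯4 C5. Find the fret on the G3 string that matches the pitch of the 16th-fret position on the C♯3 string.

C♯3 at fret 16 is C♯3 + 16 semitones = F4.
The open G3 string is 6 semitones above the open C♯3, so the same pitch on the G3 string lies at fret 16 − 6 = 10.

10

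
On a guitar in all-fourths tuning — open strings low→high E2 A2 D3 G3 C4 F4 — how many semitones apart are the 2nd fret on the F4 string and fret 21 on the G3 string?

F4 at fret 2 → G4 (MIDI 67); G3 at fret 21 → E5 (MIDI 76).
67 − 76 = -9, so the two pitches are 9 semitones apart, with E5 the higher.

9 semitones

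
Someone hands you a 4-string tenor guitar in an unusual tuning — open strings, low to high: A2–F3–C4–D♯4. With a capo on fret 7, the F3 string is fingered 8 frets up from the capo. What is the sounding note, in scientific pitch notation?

G♯4

The capo raises the open F3 by 7 semitones to C4; fretting 8 more gives F3 + 7 + 8 = F3 + 15 semitones = G♯4.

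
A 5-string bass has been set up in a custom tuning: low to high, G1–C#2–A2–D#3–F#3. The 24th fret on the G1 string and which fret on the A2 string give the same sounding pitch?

Fret 24 on G1 is MIDI 31 + 24 = 55 (G3). On the A2 string (open MIDI 45), that pitch is 55 − 45 = fret 10.

10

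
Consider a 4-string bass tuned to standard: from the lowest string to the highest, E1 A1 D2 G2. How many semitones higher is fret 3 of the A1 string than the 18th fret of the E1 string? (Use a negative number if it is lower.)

A1 at fret 3 → C2 (MIDI 36); E1 at fret 18 → A#2 (MIDI 46).
36 − 46 = -10, so the two pitches are 10 semitones apart.

-10 semitones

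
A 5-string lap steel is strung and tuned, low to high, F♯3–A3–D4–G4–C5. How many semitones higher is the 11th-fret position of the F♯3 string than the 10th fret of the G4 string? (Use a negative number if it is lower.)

-12 semitones

F♯3 at fret 11 → F4 (MIDI 65); G4 at fret 10 → F5 (MIDI 77).
65 − 77 = -12, so the two pitches are 12 semitones apart.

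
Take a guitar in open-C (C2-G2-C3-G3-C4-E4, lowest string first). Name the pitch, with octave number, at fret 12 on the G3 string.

Each fret is one semitone, so G3 + 12 = G4.

G4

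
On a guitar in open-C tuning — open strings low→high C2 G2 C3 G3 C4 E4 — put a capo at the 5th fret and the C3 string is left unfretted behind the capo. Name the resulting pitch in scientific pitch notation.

The capo raises the open C3 by 5 semitones to F3; fretting 0 more gives C3 + 5 + 0 = C3 + 5 semitones = F3.

F3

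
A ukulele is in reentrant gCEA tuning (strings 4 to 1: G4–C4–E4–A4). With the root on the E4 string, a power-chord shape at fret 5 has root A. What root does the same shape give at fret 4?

G♯

Moving from fret 5 to fret 4 shifts the root by -1 semitone.
A down 1 semitone is G♯.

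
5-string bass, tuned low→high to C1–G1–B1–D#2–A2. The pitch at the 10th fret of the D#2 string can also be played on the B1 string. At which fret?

14

Fret 10 on D#2 is MIDI 39 + 10 = 49 (C#3). On the B1 string (open MIDI 35), that pitch is 49 − 35 = fret 14.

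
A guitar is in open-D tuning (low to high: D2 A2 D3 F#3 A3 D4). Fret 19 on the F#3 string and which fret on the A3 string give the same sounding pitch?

F#3 at fret 19 is F#3 + 19 semitones = C#5.
The open A3 string is 3 semitones above the open F#3, so the same pitch on the A3 string lies at fret 19 − 3 = 16.

16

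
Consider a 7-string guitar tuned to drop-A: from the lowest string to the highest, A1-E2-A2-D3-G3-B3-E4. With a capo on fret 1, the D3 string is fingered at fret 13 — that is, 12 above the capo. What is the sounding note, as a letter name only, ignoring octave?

D#

The capo raises the open D3 by 1 semitone to D#3; fretting 12 more gives D3 + 1 + 12 = D3 + 13 semitones, landing on D#.
(Also written Eb.)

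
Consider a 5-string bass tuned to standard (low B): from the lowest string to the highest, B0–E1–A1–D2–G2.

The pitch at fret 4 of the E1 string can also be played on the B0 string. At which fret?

9

E1 at fret 4 is E1 + 4 semitones = G♯1.
The open B0 string is 5 semitones below the open E1, so the same pitch on the B0 string lies at fret 4 + 5 = 9.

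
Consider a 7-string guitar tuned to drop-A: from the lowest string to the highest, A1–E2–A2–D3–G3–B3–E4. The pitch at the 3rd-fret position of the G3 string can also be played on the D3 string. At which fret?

8

Fret 3 on G3 is MIDI 55 + 3 = 58 (A#3). On the D3 string (open MIDI 50), that pitch is 58 − 50 = fret 8.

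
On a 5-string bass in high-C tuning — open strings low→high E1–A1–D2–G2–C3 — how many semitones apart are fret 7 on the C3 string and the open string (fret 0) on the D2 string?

17 semitones

C3 at fret 7 → G3 (MIDI 55); D2 at fret 0 → D2 (MIDI 38).
55 − 38 = 17, so the two pitches are 17 semitones apart, with G3 the higher.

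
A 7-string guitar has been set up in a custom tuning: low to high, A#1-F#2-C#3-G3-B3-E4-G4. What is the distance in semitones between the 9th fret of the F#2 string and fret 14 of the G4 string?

F#2 at fret 9 → D#3 (MIDI 51); G4 at fret 14 → A5 (MIDI 81).
51 − 81 = -30, so the two pitches are 30 semitones apart, with A5 the higher.

30 semitones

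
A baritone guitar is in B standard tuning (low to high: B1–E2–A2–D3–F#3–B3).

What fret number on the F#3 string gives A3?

3

A3 is 3 semitones above the open F#3 (F#–G–G#–A), so it sits at fret 3.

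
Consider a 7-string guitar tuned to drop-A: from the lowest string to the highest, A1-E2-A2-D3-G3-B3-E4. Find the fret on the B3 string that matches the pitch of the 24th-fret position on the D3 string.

15

D3 at fret 24 is D3 + 24 semitones = D5.
The open B3 string is 9 semitones above the open D3, so the same pitch on the B3 string lies at fret 24 − 9 = 15.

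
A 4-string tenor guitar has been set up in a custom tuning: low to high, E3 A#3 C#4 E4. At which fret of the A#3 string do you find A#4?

12

A#4 is 12 semitones above the open A#3 (A#–B–C–C#–…–G#–A–A#), so it sits at fret 12.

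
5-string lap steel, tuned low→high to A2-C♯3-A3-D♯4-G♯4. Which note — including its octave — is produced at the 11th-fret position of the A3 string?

G♯4

A3 is MIDI 57. Adding 11 gives 68, which is G♯4.
(Equivalently spelled A♭4.)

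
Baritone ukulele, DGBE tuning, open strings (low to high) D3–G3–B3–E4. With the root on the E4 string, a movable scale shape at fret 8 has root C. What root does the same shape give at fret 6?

Moving from fret 8 to fret 6 shifts the root by -2 semitones.
C down 2 semitones is A#.

A#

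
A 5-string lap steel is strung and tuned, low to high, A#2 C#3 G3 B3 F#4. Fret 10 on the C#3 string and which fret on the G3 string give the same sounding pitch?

4

Fret 10 on C#3 is MIDI 49 + 10 = 59 (B3). On the G3 string (open MIDI 55), that pitch is 59 − 55 = fret 4.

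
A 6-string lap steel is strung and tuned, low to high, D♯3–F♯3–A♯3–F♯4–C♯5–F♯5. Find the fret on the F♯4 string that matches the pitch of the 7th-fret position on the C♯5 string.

14

Fret 7 on C♯5 is MIDI 73 + 7 = 80 (G♯5). On the F♯4 string (open MIDI 66), that pitch is 80 − 66 = fret 14.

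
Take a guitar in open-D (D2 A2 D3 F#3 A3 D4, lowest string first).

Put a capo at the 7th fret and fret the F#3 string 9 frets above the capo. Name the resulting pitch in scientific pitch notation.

The capo raises the open F#3 by 7 semitones to C#4; fretting 9 more gives F#3 + 7 + 9 = F#3 + 16 semitones = A#4.

A#4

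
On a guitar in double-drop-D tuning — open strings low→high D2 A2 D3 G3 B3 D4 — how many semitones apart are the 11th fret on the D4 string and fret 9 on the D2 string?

D4 at fret 11 → C#5 (MIDI 73); D2 at fret 9 → B2 (MIDI 47).
73 − 47 = 26, so the two pitches are 26 semitones apart, with C#5 the higher.

26 semitones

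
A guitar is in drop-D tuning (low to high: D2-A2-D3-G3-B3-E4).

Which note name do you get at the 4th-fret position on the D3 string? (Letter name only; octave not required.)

Each fret is one semitone, so D3 + 4 = F#.
(Equivalently spelled Gb.)

F#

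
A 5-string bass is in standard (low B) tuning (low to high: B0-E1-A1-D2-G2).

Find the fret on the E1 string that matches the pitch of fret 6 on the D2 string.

D2 at fret 6 is D2 + 6 semitones = G♯2.
The open E1 string is 10 semitones below the open D2, so the same pitch on the E1 string lies at fret 6 + 10 = 16.

16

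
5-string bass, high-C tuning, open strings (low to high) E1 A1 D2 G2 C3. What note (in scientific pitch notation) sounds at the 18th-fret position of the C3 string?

The open C3 string plus 18 semitones: C–C#–D–D#–…–E–F–F#.
The walk passes from B into C once, so the octave number goes from 3 to 4.
(Equivalently spelled Gb4.)

F#4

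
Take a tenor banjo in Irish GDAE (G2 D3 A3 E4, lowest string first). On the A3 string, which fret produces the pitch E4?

E4 is 7 semitones above the open A3 (A–A#–B–C–C#–D–D#–E), so it sits at fret 7.

7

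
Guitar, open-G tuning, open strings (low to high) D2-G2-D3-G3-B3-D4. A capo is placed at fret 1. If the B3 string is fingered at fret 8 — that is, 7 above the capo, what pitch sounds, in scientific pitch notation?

G4

The capo raises the open B3 by 1 semitone to C4; fretting 7 more gives B3 + 1 + 7 = B3 + 8 semitones = G4.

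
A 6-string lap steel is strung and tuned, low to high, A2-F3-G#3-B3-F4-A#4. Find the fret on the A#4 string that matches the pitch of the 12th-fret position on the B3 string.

B3 at fret 12 is B3 + 12 semitones = B4.
The open A#4 string is 11 semitones above the open B3, so the same pitch on the A#4 string lies at fret 12 − 11 = 1.

1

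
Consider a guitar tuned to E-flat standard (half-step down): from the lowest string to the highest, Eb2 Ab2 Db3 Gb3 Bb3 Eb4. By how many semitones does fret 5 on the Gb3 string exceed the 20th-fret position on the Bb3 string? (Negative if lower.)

-19 semitones

Gb3 at fret 5 → B3 (MIDI 59); Bb3 at fret 20 → Gb5 (MIDI 78).
59 − 78 = -19, so the two pitches are 19 semitones apart.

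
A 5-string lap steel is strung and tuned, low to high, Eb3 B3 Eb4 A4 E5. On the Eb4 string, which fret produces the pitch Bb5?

Bb5 is 19 semitones above the open Eb4 (Eb–E–F–Gb–…–Ab–A–Bb), so it sits at fret 19.

19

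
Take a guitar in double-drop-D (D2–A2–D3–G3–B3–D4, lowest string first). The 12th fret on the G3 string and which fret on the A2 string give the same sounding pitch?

22

G3 at fret 12 is G3 + 12 semitones = G4.
The open A2 string is 10 semitones below the open G3, so the same pitch on the A2 string lies at fret 12 + 10 = 22.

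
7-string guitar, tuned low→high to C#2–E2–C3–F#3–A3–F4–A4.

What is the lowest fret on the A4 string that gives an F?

8

From A4, count semitones up the chromatic scale until reaching F: A–A#–B–C–C#–D–D#–E–F — 8 steps.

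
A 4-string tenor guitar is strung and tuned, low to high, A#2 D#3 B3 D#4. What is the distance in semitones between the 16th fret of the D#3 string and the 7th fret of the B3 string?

D#3 at fret 16 → G4 (MIDI 67); B3 at fret 7 → F#4 (MIDI 66).
67 − 66 = 1, so the two pitches are 1 semitone apart, with G4 the higher.

1 semitone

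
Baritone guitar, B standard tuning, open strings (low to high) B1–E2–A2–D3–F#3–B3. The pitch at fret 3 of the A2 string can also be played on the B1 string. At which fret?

13

Fret 3 on A2 is MIDI 45 + 3 = 48 (C3). On the B1 string (open MIDI 35), that pitch is 48 − 35 = fret 13.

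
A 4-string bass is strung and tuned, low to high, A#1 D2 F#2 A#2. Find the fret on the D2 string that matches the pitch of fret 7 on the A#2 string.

Fret 7 on A#2 is MIDI 46 + 7 = 53 (F3). On the D2 string (open MIDI 38), that pitch is 53 − 38 = fret 15.

15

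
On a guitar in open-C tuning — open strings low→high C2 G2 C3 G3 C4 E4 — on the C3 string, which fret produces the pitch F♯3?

F♯3 is 6 semitones above the open C3 (C–C#–D–D#–E–F–F#), so it sits at fret 6.

6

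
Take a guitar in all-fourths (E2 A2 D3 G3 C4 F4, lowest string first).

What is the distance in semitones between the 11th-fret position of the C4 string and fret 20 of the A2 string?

C4 at fret 11 → B4 (MIDI 71); A2 at fret 20 → F4 (MIDI 65).
71 − 65 = 6, so the two pitches are 6 semitones apart, with B4 the higher.

6 semitones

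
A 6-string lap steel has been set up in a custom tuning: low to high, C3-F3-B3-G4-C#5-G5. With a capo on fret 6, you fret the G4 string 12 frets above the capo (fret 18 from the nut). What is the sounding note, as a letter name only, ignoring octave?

C#

The capo raises the open G4 by 6 semitones to C#5; fretting 12 more gives G4 + 6 + 12 = G4 + 18 semitones, landing on C#.
(Also written Db.)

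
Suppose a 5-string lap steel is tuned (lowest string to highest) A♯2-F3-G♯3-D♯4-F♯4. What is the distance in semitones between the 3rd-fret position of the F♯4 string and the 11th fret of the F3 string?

F♯4 at fret 3 → A4 (MIDI 69); F3 at fret 11 → E4 (MIDI 64).
69 − 64 = 5, so the two pitches are 5 semitones apart, with A4 the higher.

5 semitones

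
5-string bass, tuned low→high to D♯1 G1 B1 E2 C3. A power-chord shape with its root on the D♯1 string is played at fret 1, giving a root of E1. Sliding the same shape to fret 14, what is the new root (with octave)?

F2

Moving from fret 1 to fret 14 shifts the root by 13 semitones.
E1 up 13 semitones is F2.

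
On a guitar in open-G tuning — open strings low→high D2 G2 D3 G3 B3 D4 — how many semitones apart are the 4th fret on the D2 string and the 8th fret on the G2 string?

D2 at fret 4 → F#2 (MIDI 42); G2 at fret 8 → D#3 (MIDI 51).
42 − 51 = -9, so the two pitches are 9 semitones apart, with D#3 the higher.

9 semitones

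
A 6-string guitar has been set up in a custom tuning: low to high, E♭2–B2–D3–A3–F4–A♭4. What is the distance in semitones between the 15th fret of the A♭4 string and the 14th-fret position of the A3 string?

12 semitones

A♭4 at fret 15 → B5 (MIDI 83); A3 at fret 14 → B4 (MIDI 71).
83 − 71 = 12, so the two pitches are 12 semitones apart, with B5 the higher.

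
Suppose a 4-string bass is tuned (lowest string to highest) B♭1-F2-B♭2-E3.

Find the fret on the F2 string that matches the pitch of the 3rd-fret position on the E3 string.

E3 at fret 3 is E3 + 3 semitones = G3.
The open F2 string is 11 semitones below the open E3, so the same pitch on the F2 string lies at fret 3 + 11 = 14.

14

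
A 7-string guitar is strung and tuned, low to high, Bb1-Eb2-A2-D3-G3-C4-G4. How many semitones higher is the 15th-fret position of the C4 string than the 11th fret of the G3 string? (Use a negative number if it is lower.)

C4 at fret 15 → Eb5 (MIDI 75); G3 at fret 11 → Gb4 (MIDI 66).
75 − 66 = 9, so the two pitches are 9 semitones apart.

9 semitones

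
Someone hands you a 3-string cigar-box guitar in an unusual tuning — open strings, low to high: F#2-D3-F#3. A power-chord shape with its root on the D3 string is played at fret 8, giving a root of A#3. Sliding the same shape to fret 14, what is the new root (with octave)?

Moving from fret 8 to fret 14 shifts the root by 6 semitones.
A#3 up 6 semitones is E4.

E4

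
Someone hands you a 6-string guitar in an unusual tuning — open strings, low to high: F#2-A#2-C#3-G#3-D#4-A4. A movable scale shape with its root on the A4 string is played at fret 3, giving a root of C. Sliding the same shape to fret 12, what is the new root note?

Moving from fret 3 to fret 12 shifts the root by 9 semitones.
C up 9 semitones is A.

A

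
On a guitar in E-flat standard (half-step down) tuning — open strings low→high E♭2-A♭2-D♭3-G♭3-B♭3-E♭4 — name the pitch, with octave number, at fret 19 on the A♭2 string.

E♭4

Each fret is one semitone, so A♭2 + 19 = E♭4.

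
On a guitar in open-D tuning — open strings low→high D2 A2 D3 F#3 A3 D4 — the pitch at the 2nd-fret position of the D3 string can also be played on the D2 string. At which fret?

14

Fret 2 on D3 is MIDI 50 + 2 = 52 (E3). On the D2 string (open MIDI 38), that pitch is 52 − 38 = fret 14.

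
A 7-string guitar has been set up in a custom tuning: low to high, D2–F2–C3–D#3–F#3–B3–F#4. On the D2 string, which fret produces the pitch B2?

9

B2 is 9 semitones above the open D2 (D–D#–E–F–F#–G–G#–A–A#–B), so it sits at fret 9.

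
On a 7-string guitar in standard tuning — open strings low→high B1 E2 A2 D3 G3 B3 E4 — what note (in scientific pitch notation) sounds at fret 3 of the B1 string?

D2

Each fret is one semitone, so B1 + 3 = D2.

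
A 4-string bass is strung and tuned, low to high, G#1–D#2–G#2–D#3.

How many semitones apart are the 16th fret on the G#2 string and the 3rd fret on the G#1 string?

G#2 at fret 16 → C4 (MIDI 60); G#1 at fret 3 → B1 (MIDI 35).
60 − 35 = 25, so the two pitches are 25 semitones apart, with C4 the higher.

25 semitones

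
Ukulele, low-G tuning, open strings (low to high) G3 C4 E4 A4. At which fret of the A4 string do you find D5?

D5 is 5 semitones above the open A4 (A–A#–B–C–C#–D), so it sits at fret 5.

5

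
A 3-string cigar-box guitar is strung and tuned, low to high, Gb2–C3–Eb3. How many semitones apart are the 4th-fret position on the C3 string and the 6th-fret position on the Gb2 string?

C3 at fret 4 → E3 (MIDI 52); Gb2 at fret 6 → C3 (MIDI 48).
52 − 48 = 4, so the two pitches are 4 semitones apart, with E3 the higher.

4 semitones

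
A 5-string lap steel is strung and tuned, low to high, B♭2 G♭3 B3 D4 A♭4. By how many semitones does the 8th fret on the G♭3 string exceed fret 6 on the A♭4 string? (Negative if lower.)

G♭3 at fret 8 → D4 (MIDI 62); A♭4 at fret 6 → D5 (MIDI 74).
62 − 74 = -12, so the two pitches are 12 semitones apart.

-12 semitones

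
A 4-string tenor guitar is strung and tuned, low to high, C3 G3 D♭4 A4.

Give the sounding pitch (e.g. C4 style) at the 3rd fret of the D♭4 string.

E4

Each fret is one semitone, so D♭4 + 3 = E4.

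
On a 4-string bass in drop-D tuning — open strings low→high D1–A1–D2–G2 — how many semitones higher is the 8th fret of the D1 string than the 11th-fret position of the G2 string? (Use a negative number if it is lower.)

D1 at fret 8 → A#1 (MIDI 34); G2 at fret 11 → F#3 (MIDI 54).
34 − 54 = -20, so the two pitches are 20 semitones apart.

-20 semitones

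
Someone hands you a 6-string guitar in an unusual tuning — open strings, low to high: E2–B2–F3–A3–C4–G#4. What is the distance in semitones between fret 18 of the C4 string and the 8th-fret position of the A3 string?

C4 at fret 18 → F#5 (MIDI 78); A3 at fret 8 → F4 (MIDI 65).
78 − 65 = 13, so the two pitches are 13 semitones apart, with F#5 the higher.

13 semitones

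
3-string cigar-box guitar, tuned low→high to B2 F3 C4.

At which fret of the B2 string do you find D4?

D4 is 15 semitones above the open B2 (B–C–C#–D–…–C–C#–D), so it sits at fret 15.

15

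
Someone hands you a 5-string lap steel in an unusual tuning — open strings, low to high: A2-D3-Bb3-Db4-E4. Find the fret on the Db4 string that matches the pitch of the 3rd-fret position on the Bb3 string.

0

Fret 3 on Bb3 is MIDI 58 + 3 = 61 (Db4). On the Db4 string (open MIDI 61), that pitch is 61 − 61 = fret 0.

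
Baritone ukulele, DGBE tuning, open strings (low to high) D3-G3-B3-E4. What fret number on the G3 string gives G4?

12

G4 is 12 semitones above the open G3 (G–G#–A–A#–…–F–F#–G), so it sits at fret 12.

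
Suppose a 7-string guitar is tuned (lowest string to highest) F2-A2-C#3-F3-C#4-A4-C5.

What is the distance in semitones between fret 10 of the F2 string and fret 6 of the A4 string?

F2 at fret 10 → D#3 (MIDI 51); A4 at fret 6 → D#5 (MIDI 75).
51 − 75 = -24, so the two pitches are 24 semitones apart, with D#5 the higher.

24 semitones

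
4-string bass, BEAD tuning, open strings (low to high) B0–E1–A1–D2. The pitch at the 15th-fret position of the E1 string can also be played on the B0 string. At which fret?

Fret 15 on E1 is MIDI 28 + 15 = 43 (G2). On the B0 string (open MIDI 23), that pitch is 43 − 23 = fret 20.

20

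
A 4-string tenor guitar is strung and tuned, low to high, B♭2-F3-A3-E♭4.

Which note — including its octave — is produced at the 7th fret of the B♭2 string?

F3

B♭2 is MIDI 46. Adding 7 gives 53, which is F3.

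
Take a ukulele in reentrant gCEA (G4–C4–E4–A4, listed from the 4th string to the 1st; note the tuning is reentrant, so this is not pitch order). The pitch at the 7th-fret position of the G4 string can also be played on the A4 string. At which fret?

5

G4 at fret 7 is G4 + 7 semitones = D5.
The open A4 string is 2 semitones above the open G4, so the same pitch on the A4 string lies at fret 7 − 2 = 5.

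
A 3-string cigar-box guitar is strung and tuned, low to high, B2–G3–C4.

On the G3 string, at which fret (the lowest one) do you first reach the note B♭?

3

From G3, count semitones up the chromatic scale until reaching B♭: G–Ab–A–Bb — 3 steps.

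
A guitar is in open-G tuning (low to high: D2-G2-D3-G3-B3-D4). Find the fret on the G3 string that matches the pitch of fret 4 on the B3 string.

8

B3 at fret 4 is B3 + 4 semitones = D#4.
The open G3 string is 4 semitones below the open B3, so the same pitch on the G3 string lies at fret 4 + 4 = 8.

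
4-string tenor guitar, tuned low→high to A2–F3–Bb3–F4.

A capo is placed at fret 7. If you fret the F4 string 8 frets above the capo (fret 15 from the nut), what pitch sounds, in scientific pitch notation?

The capo raises the open F4 by 7 semitones to C5; fretting 8 more gives F4 + 7 + 8 = F4 + 15 semitones = Ab5.

Ab5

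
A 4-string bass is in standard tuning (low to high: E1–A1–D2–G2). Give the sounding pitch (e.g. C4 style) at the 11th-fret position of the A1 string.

The open A1 string plus 11 semitones: A–A#–B–C–…–F#–G–G#.
The walk passes from B into C once, so the octave number goes from 1 to 2.
(Equivalently spelled Ab2.)

G#2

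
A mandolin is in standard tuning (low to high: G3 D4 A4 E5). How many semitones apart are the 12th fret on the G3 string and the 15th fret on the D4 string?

G3 at fret 12 → G4 (MIDI 67); D4 at fret 15 → F5 (MIDI 77).
67 − 77 = -10, so the two pitches are 10 semitones apart, with F5 the higher.

10 semitones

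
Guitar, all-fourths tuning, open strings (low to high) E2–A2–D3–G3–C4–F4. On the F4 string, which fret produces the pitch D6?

21

D6 is 21 semitones above the open F4 (F–F#–G–G#–…–C–C#–D), so it sits at fret 21.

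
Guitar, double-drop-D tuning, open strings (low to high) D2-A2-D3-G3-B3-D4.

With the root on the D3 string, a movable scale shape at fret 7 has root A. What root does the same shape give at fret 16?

F♯

Moving from fret 7 to fret 16 shifts the root by 9 semitones.
A up 9 semitones is F♯.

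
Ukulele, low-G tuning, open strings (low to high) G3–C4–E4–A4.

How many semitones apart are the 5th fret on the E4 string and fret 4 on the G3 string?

10 semitones

E4 at fret 5 → A4 (MIDI 69); G3 at fret 4 → B3 (MIDI 59).
69 − 59 = 10, so the two pitches are 10 semitones apart, with A4 the higher.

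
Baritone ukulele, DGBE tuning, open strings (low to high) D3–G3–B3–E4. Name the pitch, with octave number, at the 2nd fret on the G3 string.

The open G3 string plus 2 semitones: G–G#–A.
No B→C boundary is crossed, so the octave stays at 3.

A3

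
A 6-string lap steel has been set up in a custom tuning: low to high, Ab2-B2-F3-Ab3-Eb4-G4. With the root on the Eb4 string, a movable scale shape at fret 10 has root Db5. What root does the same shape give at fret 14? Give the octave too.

F5

Moving from fret 10 to fret 14 shifts the root by 4 semitones.
Db5 up 4 semitones is F5.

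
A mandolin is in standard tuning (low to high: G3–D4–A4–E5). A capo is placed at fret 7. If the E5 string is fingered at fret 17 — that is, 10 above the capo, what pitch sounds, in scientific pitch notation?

The capo raises the open E5 by 7 semitones to B5; fretting 10 more gives E5 + 7 + 10 = E5 + 17 semitones = A6.

A6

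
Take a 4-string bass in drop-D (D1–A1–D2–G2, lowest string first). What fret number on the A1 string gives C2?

C2 is 3 semitones above the open A1 (A–A#–B–C), so it sits at fret 3.

3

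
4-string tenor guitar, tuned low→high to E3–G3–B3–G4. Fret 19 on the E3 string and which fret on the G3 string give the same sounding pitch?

Fret 19 on E3 is MIDI 52 + 19 = 71 (B4). On the G3 string (open MIDI 55), that pitch is 71 − 55 = fret 16.

16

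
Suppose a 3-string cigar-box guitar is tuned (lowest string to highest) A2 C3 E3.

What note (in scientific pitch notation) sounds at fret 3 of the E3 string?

E3 is MIDI 52. Adding 3 gives 55, which is G3.

G3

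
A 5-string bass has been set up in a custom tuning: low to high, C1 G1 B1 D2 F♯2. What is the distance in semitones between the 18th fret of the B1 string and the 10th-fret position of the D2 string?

5 semitones

B1 at fret 18 → F3 (MIDI 53); D2 at fret 10 → C3 (MIDI 48).
53 − 48 = 5, so the two pitches are 5 semitones apart, with F3 the higher.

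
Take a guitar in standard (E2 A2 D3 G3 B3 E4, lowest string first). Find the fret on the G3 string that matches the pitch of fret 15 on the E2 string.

0

E2 at fret 15 is E2 + 15 semitones = G3.
The open G3 string is 15 semitones above the open E2, so the same pitch on the G3 string lies at fret 15 − 15 = 0.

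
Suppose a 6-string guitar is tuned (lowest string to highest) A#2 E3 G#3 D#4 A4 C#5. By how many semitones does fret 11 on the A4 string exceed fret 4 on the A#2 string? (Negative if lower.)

30 semitones

A4 at fret 11 → G#5 (MIDI 80); A#2 at fret 4 → D3 (MIDI 50).
80 − 50 = 30, so the two pitches are 30 semitones apart.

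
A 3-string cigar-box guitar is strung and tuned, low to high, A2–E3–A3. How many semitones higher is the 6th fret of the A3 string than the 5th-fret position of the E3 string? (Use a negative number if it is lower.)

6 semitones

A3 at fret 6 → E♭4 (MIDI 63); E3 at fret 5 → A3 (MIDI 57).
63 − 57 = 6, so the two pitches are 6 semitones apart.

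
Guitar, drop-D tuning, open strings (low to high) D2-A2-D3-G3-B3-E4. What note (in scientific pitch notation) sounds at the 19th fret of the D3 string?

A4

Each fret is one semitone, so D3 + 19 = A4.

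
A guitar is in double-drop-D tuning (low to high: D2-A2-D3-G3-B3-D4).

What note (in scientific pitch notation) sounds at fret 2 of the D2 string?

Each fret is one semitone, so D2 + 2 = E2.

E2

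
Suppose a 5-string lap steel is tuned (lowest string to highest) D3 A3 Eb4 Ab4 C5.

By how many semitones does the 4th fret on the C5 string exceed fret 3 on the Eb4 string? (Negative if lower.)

10 semitones

C5 at fret 4 → E5 (MIDI 76); Eb4 at fret 3 → Gb4 (MIDI 66).
76 − 66 = 10, so the two pitches are 10 semitones apart.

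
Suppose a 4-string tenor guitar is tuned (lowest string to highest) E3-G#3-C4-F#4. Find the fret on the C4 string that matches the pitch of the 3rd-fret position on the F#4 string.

9

F#4 at fret 3 is F#4 + 3 semitones = A4.
The open C4 string is 6 semitones below the open F#4, so the same pitch on the C4 string lies at fret 3 + 6 = 9.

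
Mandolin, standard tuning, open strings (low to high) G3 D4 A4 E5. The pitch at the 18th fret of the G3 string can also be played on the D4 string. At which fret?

Fret 18 on G3 is MIDI 55 + 18 = 73 (C#5). On the D4 string (open MIDI 62), that pitch is 73 − 62 = fret 11.

11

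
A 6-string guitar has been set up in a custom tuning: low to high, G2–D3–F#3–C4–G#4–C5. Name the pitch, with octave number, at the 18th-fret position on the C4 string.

F#5

C4 is MIDI 60. Adding 18 gives 78, which is F#5.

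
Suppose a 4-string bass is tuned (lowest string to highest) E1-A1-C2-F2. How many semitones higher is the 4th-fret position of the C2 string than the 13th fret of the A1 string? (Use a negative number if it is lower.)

-6 semitones

C2 at fret 4 → E2 (MIDI 40); A1 at fret 13 → B♭2 (MIDI 46).
40 − 46 = -6, so the two pitches are 6 semitones apart.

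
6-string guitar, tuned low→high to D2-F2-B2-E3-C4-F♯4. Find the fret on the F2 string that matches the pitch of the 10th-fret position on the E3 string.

Fret 10 on E3 is MIDI 52 + 10 = 62 (D4). On the F2 string (open MIDI 41), that pitch is 62 − 41 = fret 21.

21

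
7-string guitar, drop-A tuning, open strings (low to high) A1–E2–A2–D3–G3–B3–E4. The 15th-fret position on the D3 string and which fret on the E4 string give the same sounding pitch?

Fret 15 on D3 is MIDI 50 + 15 = 65 (F4). On the E4 string (open MIDI 64), that pitch is 65 − 64 = fret 1.

1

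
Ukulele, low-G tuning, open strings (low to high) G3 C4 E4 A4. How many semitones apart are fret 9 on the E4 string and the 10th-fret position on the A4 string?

E4 at fret 9 → C#5 (MIDI 73); A4 at fret 10 → G5 (MIDI 79).
73 − 79 = -6, so the two pitches are 6 semitones apart, with G5 the higher.

6 semitones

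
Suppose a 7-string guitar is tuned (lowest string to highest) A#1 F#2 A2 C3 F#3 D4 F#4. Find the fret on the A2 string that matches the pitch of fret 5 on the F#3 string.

14

Fret 5 on F#3 is MIDI 54 + 5 = 59 (B3). On the A2 string (open MIDI 45), that pitch is 59 − 45 = fret 14.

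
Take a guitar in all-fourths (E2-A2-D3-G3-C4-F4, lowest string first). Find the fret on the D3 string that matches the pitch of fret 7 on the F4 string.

22

Fret 7 on F4 is MIDI 65 + 7 = 72 (C5). On the D3 string (open MIDI 50), that pitch is 72 − 50 = fret 22.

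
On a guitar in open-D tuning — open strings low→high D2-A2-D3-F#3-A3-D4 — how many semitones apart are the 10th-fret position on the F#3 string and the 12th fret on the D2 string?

14 semitones

F#3 at fret 10 → E4 (MIDI 64); D2 at fret 12 → D3 (MIDI 50).
64 − 50 = 14, so the two pitches are 14 semitones apart, with E4 the higher.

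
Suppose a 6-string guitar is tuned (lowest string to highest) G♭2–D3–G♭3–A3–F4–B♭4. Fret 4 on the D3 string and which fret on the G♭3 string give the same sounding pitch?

Fret 4 on D3 is MIDI 50 + 4 = 54 (G♭3). On the G♭3 string (open MIDI 54), that pitch is 54 − 54 = fret 0.

0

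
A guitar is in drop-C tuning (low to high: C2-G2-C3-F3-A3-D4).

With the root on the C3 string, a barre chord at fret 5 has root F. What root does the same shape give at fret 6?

F#

Moving from fret 5 to fret 6 shifts the root by 1 semitone.
F up 1 semitone is F#.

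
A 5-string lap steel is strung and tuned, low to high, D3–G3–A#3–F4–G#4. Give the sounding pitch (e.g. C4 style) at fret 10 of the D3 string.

The open D3 string plus 10 semitones: D–D#–E–F–…–A#–B–C.
The walk passes from B into C once, so the octave number goes from 3 to 4.

C4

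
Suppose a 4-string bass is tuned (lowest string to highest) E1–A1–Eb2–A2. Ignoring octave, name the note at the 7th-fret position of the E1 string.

The open E1 string plus 7 semitones: E–F–Gb–G–Ab–A–Bb–B.

B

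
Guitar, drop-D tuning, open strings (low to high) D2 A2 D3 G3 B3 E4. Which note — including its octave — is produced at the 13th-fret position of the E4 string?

F5

Each fret is one semitone, so E4 + 13 = F5.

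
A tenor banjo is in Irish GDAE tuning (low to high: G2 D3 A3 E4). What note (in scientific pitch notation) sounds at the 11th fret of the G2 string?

F#3

The open G2 string plus 11 semitones: G–G#–A–A#–…–E–F–F#.
The walk passes from B into C once, so the octave number goes from 2 to 3.
(Equivalently spelled Gb3.)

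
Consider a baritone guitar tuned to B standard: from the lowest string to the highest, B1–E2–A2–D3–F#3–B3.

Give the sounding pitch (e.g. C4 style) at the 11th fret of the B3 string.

B3 is MIDI 59. Adding 11 gives 70, which is A#4.
(Equivalently spelled Bb4.)

A#4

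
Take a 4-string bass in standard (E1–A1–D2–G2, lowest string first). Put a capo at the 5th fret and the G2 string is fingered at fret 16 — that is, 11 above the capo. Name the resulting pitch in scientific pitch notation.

B3

The capo raises the open G2 by 5 semitones to C3; fretting 11 more gives G2 + 5 + 11 = G2 + 16 semitones = B3.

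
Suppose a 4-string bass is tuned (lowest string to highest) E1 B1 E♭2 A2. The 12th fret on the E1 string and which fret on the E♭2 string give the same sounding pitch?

Fret 12 on E1 is MIDI 28 + 12 = 40 (E2). On the E♭2 string (open MIDI 39), that pitch is 40 − 39 = fret 1.

1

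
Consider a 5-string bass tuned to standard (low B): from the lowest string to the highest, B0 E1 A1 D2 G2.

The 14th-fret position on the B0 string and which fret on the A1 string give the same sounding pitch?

4

Fret 14 on B0 is MIDI 23 + 14 = 37 (C#2). On the A1 string (open MIDI 33), that pitch is 37 − 33 = fret 4.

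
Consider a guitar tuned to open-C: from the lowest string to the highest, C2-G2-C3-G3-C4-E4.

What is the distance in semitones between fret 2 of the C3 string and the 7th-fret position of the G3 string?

C3 at fret 2 → D3 (MIDI 50); G3 at fret 7 → D4 (MIDI 62).
50 − 62 = -12, so the two pitches are 12 semitones apart, with D4 the higher.

12 semitones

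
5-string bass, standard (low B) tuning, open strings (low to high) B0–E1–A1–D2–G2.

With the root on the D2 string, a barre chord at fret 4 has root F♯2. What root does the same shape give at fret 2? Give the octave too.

Moving from fret 4 to fret 2 shifts the root by -2 semitones.
F♯2 down 2 semitones is E2.

E2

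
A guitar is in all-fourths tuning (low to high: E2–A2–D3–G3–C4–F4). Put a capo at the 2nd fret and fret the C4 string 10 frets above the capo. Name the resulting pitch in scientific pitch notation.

C5

The capo raises the open C4 by 2 semitones to D4; fretting 10 more gives C4 + 2 + 10 = C4 + 12 semitones = C5.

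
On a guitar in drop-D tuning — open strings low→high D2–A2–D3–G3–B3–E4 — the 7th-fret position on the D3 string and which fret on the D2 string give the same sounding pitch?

19

Fret 7 on D3 is MIDI 50 + 7 = 57 (A3). On the D2 string (open MIDI 38), that pitch is 57 − 38 = fret 19.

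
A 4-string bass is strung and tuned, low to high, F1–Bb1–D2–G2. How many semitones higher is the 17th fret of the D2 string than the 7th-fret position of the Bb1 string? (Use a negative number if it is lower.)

14 semitones

D2 at fret 17 → G3 (MIDI 55); Bb1 at fret 7 → F2 (MIDI 41).
55 − 41 = 14, so the two pitches are 14 semitones apart.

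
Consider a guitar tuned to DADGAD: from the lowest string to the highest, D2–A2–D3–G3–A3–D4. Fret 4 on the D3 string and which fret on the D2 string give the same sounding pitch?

16

D3 at fret 4 is D3 + 4 semitones = F#3.
The open D2 string is 12 semitones below the open D3, so the same pitch on the D2 string lies at fret 4 + 12 = 16.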